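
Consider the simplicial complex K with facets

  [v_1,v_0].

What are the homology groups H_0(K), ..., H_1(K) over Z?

H_0 ≅ Z,  H_1 = 0.

We work with the vertex ordering v_0 < v_1. The simplices of K, each written with vertices in increasing order, are:

  0-simplices (2): [v_0], [v_1]
  1-simplices (1): [v_0,v_1]

giving chain groups C_0 ≅ Z^2, C_1 ≅ Z^1.

Boundary ∂_1: C_1 → C_0 is given by ∂[p,q] = [q] − [p].
The 2×1 boundary matrix has rank 1 and Smith normal form diag(1).

Now H_k = ker ∂_k / im ∂_{k+1}, so:

  H_0: rank C_0 − rank ∂_1 = 2 − 1 = 1, and the invariant factors of ∂_1 are all 1, so H_0 ≅ Z.
  H_1: rank ker ∂_1 − rank ∂_2 = (1 − 1) − 0 = 0, and there is no ∂_2, so H_1 ≅ 0.

As a check, the Euler characteristic is 2 − 1 = 1, which agrees with 1 − 0 = 1.
(K is a triangulation of the 1-simplex.)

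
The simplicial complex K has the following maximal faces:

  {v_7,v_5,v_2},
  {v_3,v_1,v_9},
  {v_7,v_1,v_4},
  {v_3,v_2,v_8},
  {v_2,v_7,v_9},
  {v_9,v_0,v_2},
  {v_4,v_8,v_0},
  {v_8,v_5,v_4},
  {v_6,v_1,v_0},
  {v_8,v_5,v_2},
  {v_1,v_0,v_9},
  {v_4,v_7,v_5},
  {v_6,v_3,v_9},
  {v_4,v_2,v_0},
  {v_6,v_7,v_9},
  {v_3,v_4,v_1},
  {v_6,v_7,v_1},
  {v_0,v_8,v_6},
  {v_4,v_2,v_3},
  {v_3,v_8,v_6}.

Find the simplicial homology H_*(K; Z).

Take the total order v_0 < v_1 < v_2 < v_3 < v_4 < v_5 < v_6 < v_7 < v_8 < v_9 on the vertex set. Then K (dimension 2) consists of the simplices:

  0-simplices (10): [v_0], [v_1], [v_2], [v_3], [v_4], [v_5], [v_6], [v_7], [v_8], [v_9]
  1-simplices (30): (30 of them)
  2-simplices (20): (20 of them)

Hence C_0 ≅ Z^10, C_1 ≅ Z^30, C_2 ≅ Z^20.

Boundary ∂_1: C_1 → C_0 maps an edge to its endpoints' difference, ∂[p,q] = q − p. For instance
  ∂[v_0,v_2] = [v_2] − [v_0].
This gives a 10×30 integer matrix of rank 9; reducing to Smith normal form yields diagonal entries (1,1,1,1,1,1,1,1,1).

The boundary map ∂_2: C_2 → C_1 sends each 2-simplex [p,q,r] to [q,r] − [p,r] + [p,q]. For instance
  ∂[v_1,v_3,v_4] = [v_3,v_4] − [v_1,v_4] + [v_1,v_3],
  ∂[v_0,v_2,v_4] = [v_2,v_4] − [v_0,v_4] + [v_0,v_2].
As a 30×20 matrix over Z this has rank 20, with invariant factors (1,1,1,1,1,1,1,1,1,1,1,1,1,1,1,1,1,1,1,2).

Reading off H_k = ker ∂_k / im ∂_{k+1}:

  H_0: rank C_0 − rank ∂_1 = 10 − 9 = 1, and the invariant factors of ∂_1 are all 1, so H_0 = Z.
  H_1: rank ker ∂_1 − rank ∂_2 = (30 − 9) − 20 = 1, and ∂_2 has invariant factor 2 > 1, so H_1 = Z ⊕ Z/2.
  H_2: rank ker ∂_2 − rank ∂_3 = (20 − 20) − 0 = 0, and there is no ∂_3, so H_2 = 0.

As a check, the Euler characteristic is 10 − 30 + 20 = 0, which agrees with 1 − 1 + 0 = 0.

H_0 = Z,  H_1 = Z ⊕ Z/2,  H_2 = 0.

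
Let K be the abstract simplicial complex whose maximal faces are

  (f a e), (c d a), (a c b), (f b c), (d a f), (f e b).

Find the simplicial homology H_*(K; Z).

H_0 = Z,  H_1 = Z,  H_2 = 0.

Fix the vertex order a < b < c < d < e < f and write every simplex with vertices in increasing order. Then dim K = 2 and the simplices of K are:

  0-simplices (6): a, b, c, d, e, f
  1-simplices (12): ab, ac, ad, ae, af, bc, be, bf, cd, cf, df, ef
  2-simplices (6): abc, acd, adf, aef, bcf, bef

so the chain groups are C_0 ≅ Z^6, C_1 ≅ Z^12, C_2 ≅ Z^6.

The boundary map ∂_1: C_1 → C_0 sends each edge [p,q] (with p < q) to q − p. For instance
  ∂ad = d − a.
As a 6×12 matrix over Z this has rank 5, with invariant factors (1,1,1,1,1).

Boundary ∂_2: C_2 → C_1 acts by ∂[p,q,r] = [q,r] − [p,r] + [p,q]. For instance
  ∂abc = bc − ac + ab,
  ∂bcf = cf − bf + bc.
The 12×6 boundary matrix has rank 6 and Smith normal form diag(1,1,1,1,1,1).

Reading off H_k = ker ∂_k / im ∂_{k+1}:

  H_0: rank C_0 − rank ∂_1 = 6 − 5 = 1, and the invariant factors of ∂_1 are all 1, so H_0 ≅ Z.
  H_1: rank ker ∂_1 − rank ∂_2 = (12 − 5) − 6 = 1, and the invariant factors of ∂_2 are all 1, so H_1 ≅ Z.
  H_2: rank ker ∂_2 − rank ∂_3 = (6 − 6) − 0 = 0, and there is no ∂_3, so H_2 ≅ 0.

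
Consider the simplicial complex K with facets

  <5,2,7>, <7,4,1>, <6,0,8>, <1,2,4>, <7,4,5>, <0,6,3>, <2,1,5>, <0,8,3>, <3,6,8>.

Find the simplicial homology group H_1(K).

H_1 = Z.

Order the vertices as 0 < 1 < 2 < 3 < 4 < 5 < 6 < 7 < 8. Listing each simplex with vertices in this order, K has dimension 2 with simplices:

  0-simplices (9): [0], [1], [2], [3], [4], [5], [6], [7], [8]
  1-simplices (16): [0,3], [0,6], [0,8], [1,2], [1,4], [1,5], [1,7], [2,4], [2,5], [2,7], [3,6], [3,8], [4,5], [4,7], [5,7], [6,8]
  2-simplices (9): [0,3,6], [0,3,8], [0,6,8], [1,2,4], [1,2,5], [1,4,7], [2,5,7], [3,6,8], [4,5,7]

giving chain groups C_0 ≅ Z^9, C_1 ≅ Z^16, C_2 ≅ Z^9.

The boundary map ∂_1: C_1 → C_0 maps an edge to its endpoints' difference, ∂[p,q] = q − p. For instance
  ∂[3,6] = [6] − [3].
The resulting 9×16 matrix has rank 7, and its Smith normal form has invariant factors (1,1,1,1,1,1,1).

The boundary map ∂_2: C_2 → C_1 sends each 2-simplex [p,q,r] to [q,r] − [p,r] + [p,q]. For instance
  ∂[4,5,7] = [5,7] − [4,7] + [4,5],
  ∂[3,6,8] = [6,8] − [3,8] + [3,6].
This gives a 16×9 integer matrix of rank 8; reducing to Smith normal form yields diagonal entries (1,1,1,1,1,1,1,1).

Now H_k = ker ∂_k / im ∂_{k+1}, so:

  H_1: rank ker ∂_1 − rank ∂_2 = (16 − 7) − 8 = 1, and the invariant factors of ∂_2 are all 1, so H_1 ≅ Z.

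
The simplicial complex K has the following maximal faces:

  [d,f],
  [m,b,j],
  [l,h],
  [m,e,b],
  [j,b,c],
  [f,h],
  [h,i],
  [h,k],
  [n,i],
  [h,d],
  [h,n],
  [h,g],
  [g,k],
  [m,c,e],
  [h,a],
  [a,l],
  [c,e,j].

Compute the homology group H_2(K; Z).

We work with the vertex ordering a < b < c < d < e < f < g < h < i < j < k < l < m < n. The simplices of K, each written with vertices in increasing order, are:

  0-simplices (14): a, b, c, d, e, f, g, h, i, j, k, l, m, n
  1-simplices (22): ah, al, bc, be, bj, bm, ce, cj, cm, df, dh, ej, em, fh, gh, gk, hi, hk, hl, hn, in, jm
  2-simplices (5): bcj, bem, bjm, cej, cem

Hence C_0 ≅ Z^14, C_1 ≅ Z^22, C_2 ≅ Z^5.

The boundary map ∂_1: C_1 → C_0 sends each edge [p,q] (with p < q) to q − p. For instance
  ∂ej = j − e.
The resulting 14×22 matrix has rank 12, and its Smith normal form has invariant factors (1,1,1,1,1,1,1,1,1,1,1,1).

Boundary ∂_2: C_2 → C_1 sends each 2-simplex [p,q,r] to [q,r] − [p,r] + [p,q]. For instance
  ∂bjm = jm − bm + bj,
  ∂cem = em − cm + ce.
The resulting 22×5 matrix has rank 5, and its Smith normal form has invariant factors (1,1,1,1,1).

Computing H_k = (kernel of ∂_k) / (image of ∂_{k+1}):

  H_2: rank ker ∂_2 − rank ∂_3 = (5 − 5) − 0 = 0, and there is no ∂_3, so H_2 = 0.

H_2 ≅ 0.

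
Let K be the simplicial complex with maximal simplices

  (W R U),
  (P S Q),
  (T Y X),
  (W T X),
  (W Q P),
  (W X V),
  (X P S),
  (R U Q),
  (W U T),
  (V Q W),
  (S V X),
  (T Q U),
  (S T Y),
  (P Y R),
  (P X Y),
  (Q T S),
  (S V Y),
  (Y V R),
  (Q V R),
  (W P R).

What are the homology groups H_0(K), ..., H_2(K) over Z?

H_0 ≅ Z,  H_1 ≅ Z ⊕ Z/2,  H_2 = 0.

K has 10 vertices, 30 edges, 20 triangles.
rank ∂_0 = 0, rank ∂_1 = 9 ⇒ b_0 = 10 − 0 − 9 = 1; all invariant factors of ∂_1 are 1 so no torsion. So H_0 = Z.
rank ∂_1 = 9, rank ∂_2 = 20 ⇒ b_1 = 30 − 9 − 20 = 1; ∂_2 has invariant factor(s) [2] giving torsion. So H_1 = Z ⊕ Z/2.
rank ∂_2 = 20, rank ∂_3 = 0 ⇒ b_2 = 20 − 20 − 0 = 0. So H_2 = 0.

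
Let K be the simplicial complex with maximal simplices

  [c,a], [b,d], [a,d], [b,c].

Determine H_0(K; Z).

Order the vertices as a < b < c < d. Listing each simplex with vertices in this order, K has dimension 1 with simplices:

  0-simplices (4): a, b, c, d
  1-simplices (4): ac, ad, bc, bd

giving chain groups C_0 ≅ Z^4, C_1 ≅ Z^4.

∂_1: C_1 → C_0 sends each edge [p,q] (with p < q) to q − p. For instance
  ∂ac = c − a.
As a 4×4 matrix over Z this has rank 3, with invariant factors (1,1,1).

Now H_k = ker ∂_k / im ∂_{k+1}, so:

  H_0: rank C_0 − rank ∂_1 = 4 − 3 = 1, and the invariant factors of ∂_1 are all 1, so H_0 = Z.

H_0 = Z.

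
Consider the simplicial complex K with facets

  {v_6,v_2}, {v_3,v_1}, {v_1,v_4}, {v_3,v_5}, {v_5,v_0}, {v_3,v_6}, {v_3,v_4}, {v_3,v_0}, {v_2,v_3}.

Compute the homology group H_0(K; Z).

H_0 = Z.

Order the vertices as v_0 < v_1 < v_2 < v_3 < v_4 < v_5 < v_6. Listing each simplex with vertices in this order, K has dimension 1 with simplices:

  0-simplices (7): [v_0], [v_1], [v_2], [v_3], [v_4], [v_5], [v_6]
  1-simplices (9): [v_0,v_3], [v_0,v_5], [v_1,v_3], [v_1,v_4], [v_2,v_3], [v_2,v_6], [v_3,v_4], [v_3,v_5], [v_3,v_6]

Hence C_0 ≅ Z^7, C_1 ≅ Z^9.

Boundary ∂_1: C_1 → C_0 is given by ∂[p,q] = [q] − [p]. For instance
  ∂[v_0,v_3] = [v_3] − [v_0].
The resulting 7×9 matrix has rank 6, and its Smith normal form has invariant factors (1,1,1,1,1,1).

Now H_k = ker ∂_k / im ∂_{k+1}, so:

  H_0: rank C_0 − rank ∂_1 = 7 − 6 = 1, and the invariant factors of ∂_1 are all 1, so H_0 = Z.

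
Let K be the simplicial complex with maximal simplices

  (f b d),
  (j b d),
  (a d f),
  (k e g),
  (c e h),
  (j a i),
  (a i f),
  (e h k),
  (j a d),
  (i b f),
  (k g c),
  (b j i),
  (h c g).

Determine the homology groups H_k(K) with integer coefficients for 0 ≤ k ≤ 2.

H_0 ≅ Z^2,  H_1 ≅ Z,  H_2 ≅ Z.

Order the vertices as a < b < c < d < e < f < g < h < i < j < k. Listing each simplex with vertices in this order, K has dimension 2 with simplices:

  0-simplices (11): a, b, c, d, e, f, g, h, i, j, k
  1-simplices (22): ad, af, ai, aj, bd, bf, bi, bj, ce, cg, ch, ck, df, dj, eg, eh, ek, fi, gh, gk, hk, ij
  2-simplices (13): adf, adj, afi, aij, bdf, bdj, bfi, bij, ceh, cgh, cgk, egk, ehk

Hence C_0 ≅ Z^11, C_1 ≅ Z^22, C_2 ≅ Z^13.

∂_1: C_1 → C_0 is given by ∂[p,q] = [q] − [p]. For instance
  ∂bi = i − b.
The resulting 11×22 matrix has rank 9, and its Smith normal form has invariant factors (1,1,1,1,1,1,1,1,1).

∂_2: C_2 → C_1 sends each 2-simplex [p,q,r] to [q,r] − [p,r] + [p,q]. For instance
  ∂bdf = df − bf + bd,
  ∂adf = df − af + ad.
This gives a 22×13 integer matrix of rank 12; reducing to Smith normal form yields diagonal entries (1,1,1,1,1,1,1,1,1,1,1,1).

Reading off H_k = ker ∂_k / im ∂_{k+1}:

  H_0: rank C_0 − rank ∂_1 = 11 − 9 = 2, and the invariant factors of ∂_1 are all 1, so H_0 ≅ Z^2.
  H_1: rank ker ∂_1 − rank ∂_2 = (22 − 9) − 12 = 1, and the invariant factors of ∂_2 are all 1, so H_1 ≅ Z.
  H_2: rank ker ∂_2 − rank ∂_3 = (13 − 12) − 0 = 1, and there is no ∂_3, so H_2 ≅ Z.

As a check, the Euler characteristic is 11 − 22 + 13 = 2, which agrees with 2 − 1 + 1 = 2.
(K is a triangulation of the disjoint union of the Möbius band and the 2-sphere S^2.)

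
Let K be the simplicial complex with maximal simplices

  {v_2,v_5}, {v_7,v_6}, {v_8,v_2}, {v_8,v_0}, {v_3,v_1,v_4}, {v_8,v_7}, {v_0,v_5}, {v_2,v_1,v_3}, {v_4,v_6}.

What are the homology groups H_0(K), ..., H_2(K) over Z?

We work with the vertex ordering v_0 < v_1 < v_2 < v_3 < v_4 < v_5 < v_6 < v_7 < v_8. The simplices of K, each written with vertices in increasing order, are:

  0-simplices (9): [v_0], [v_1], [v_2], [v_3], [v_4], [v_5], [v_6], [v_7], [v_8]
  1-simplices (12): [v_0,v_5], [v_0,v_8], [v_1,v_2], [v_1,v_3], [v_1,v_4], [v_2,v_3], [v_2,v_5], [v_2,v_8], [v_3,v_4], [v_4,v_6], [v_6,v_7], [v_7,v_8]
  2-simplices (2): [v_1,v_2,v_3], [v_1,v_3,v_4]

Hence C_0 ≅ Z^9, C_1 ≅ Z^12, C_2 ≅ Z^2.

∂_1: C_1 → C_0 maps an edge to its endpoints' difference, ∂[p,q] = q − p.
As a 9×12 matrix over Z this has rank 8, with invariant factors (1,1,1,1,1,1,1,1).

The boundary map ∂_2: C_2 → C_1 acts by ∂[p,q,r] = [q,r] − [p,r] + [p,q]. For instance
  ∂[v_1,v_2,v_3] = [v_2,v_3] − [v_1,v_3] + [v_1,v_2],
  ∂[v_1,v_3,v_4] = [v_3,v_4] − [v_1,v_4] + [v_1,v_3].
As a 12×2 matrix over Z this has rank 2, with invariant factors (1,1).

Computing H_k = (kernel of ∂_k) / (image of ∂_{k+1}):

  H_0: rank C_0 − rank ∂_1 = 9 − 8 = 1, and the invariant factors of ∂_1 are all 1, so H_0 ≅ Z.
  H_1: rank ker ∂_1 − rank ∂_2 = (12 − 8) − 2 = 2, and the invariant factors of ∂_2 are all 1, so H_1 ≅ Z^2.
  H_2: rank ker ∂_2 − rank ∂_3 = (2 − 2) − 0 = 0, and there is no ∂_3, so H_2 ≅ 0.

As a check, the Euler characteristic is 9 − 12 + 2 = -1, which agrees with 1 − 2 + 0 = -1.

H_0 ≅ Z,  H_1 ≅ Z^2,  H_2 = 0.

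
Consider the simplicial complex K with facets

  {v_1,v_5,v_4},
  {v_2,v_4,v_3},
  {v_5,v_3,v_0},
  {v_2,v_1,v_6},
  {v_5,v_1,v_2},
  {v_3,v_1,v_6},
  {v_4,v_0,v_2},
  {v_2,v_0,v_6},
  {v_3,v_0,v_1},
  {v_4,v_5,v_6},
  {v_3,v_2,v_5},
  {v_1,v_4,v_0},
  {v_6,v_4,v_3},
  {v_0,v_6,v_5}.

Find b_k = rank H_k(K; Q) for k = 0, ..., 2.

Fix the vertex order v_0 < v_1 < v_2 < v_3 < v_4 < v_5 < v_6 and write every simplex with vertices in increasing order. Then dim K = 2 and the simplices of K are:

  0-simplices (7): [v_0], [v_1], [v_2], [v_3], [v_4], [v_5], [v_6]
  1-simplices (21): (21 of them)
  2-simplices (14): (14 of them)

giving chain groups C_0 ≅ Z^7, C_1 ≅ Z^21, C_2 ≅ Z^14.

The boundary map ∂_1: C_1 → C_0 maps an edge to its endpoints' difference, ∂[p,q] = q − p.
As a 7×21 matrix over Z this has rank 6, with invariant factors (1,1,1,1,1,1).

The boundary map ∂_2: C_2 → C_1 maps a triangle to the signed sum of its edges. For instance
  ∂[v_0,v_1,v_3] = [v_1,v_3] − [v_0,v_3] + [v_0,v_1],
  ∂[v_1,v_2,v_6] = [v_2,v_6] − [v_1,v_6] + [v_1,v_2].
As a 21×14 matrix over Z this has rank 13, with invariant factors (1,1,1,1,1,1,1,1,1,1,1,1,1).

Reading off H_k = ker ∂_k / im ∂_{k+1}:

  H_0: rank C_0 − rank ∂_1 = 7 − 6 = 1, and the invariant factors of ∂_1 are all 1, so H_0 ≅ Z.
  H_1: rank ker ∂_1 − rank ∂_2 = (21 − 6) − 13 = 2, and the invariant factors of ∂_2 are all 1, so H_1 ≅ Z^2.
  H_2: rank ker ∂_2 − rank ∂_3 = (14 − 13) − 0 = 1, and there is no ∂_3, so H_2 ≅ Z.

Hence the Betti numbers are b_0 = 1, b_1 = 2, b_2 = 1.

b_0 = 1, b_1 = 2, b_2 = 1.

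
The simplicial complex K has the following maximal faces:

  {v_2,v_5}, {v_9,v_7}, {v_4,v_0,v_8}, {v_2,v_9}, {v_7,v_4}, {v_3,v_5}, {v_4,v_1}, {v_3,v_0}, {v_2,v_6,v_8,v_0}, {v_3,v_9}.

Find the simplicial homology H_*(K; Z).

Order the vertices as v_0 < v_1 < v_2 < v_3 < v_4 < v_5 < v_6 < v_7 < v_8 < v_9. Listing each simplex with vertices in this order, K has dimension 3 with simplices:

  0-simplices (10): [v_0], [v_1], [v_2], [v_3], [v_4], [v_5], [v_6], [v_7], [v_8], [v_9]
  1-simplices (16): (16 of them)
  2-simplices (5): [v_0,v_2,v_6], [v_0,v_2,v_8], [v_0,v_4,v_8], [v_0,v_6,v_8], [v_2,v_6,v_8]
  3-simplices (1): [v_0,v_2,v_6,v_8]

so the chain groups are C_0 ≅ Z^10, C_1 ≅ Z^16, C_2 ≅ Z^5, C_3 ≅ Z^1.

Boundary ∂_1: C_1 → C_0 maps an edge to its endpoints' difference, ∂[p,q] = q − p. For instance
  ∂[v_4,v_7] = [v_7] − [v_4].
The 10×16 boundary matrix has rank 9 and Smith normal form diag(1,1,1,1,1,1,1,1,1).

Boundary ∂_2: C_2 → C_1 sends each 2-simplex [p,q,r] to [q,r] − [p,r] + [p,q]. For instance
  ∂[v_0,v_4,v_8] = [v_4,v_8] − [v_0,v_8] + [v_0,v_4],
  ∂[v_0,v_6,v_8] = [v_6,v_8] − [v_0,v_8] + [v_0,v_6].
This gives a 16×5 integer matrix of rank 4; reducing to Smith normal form yields diagonal entries (1,1,1,1).

The boundary map ∂_3: C_3 → C_2 sends each 3-simplex σ to the alternating sum Σ_i (−1)^i (σ with its i-th vertex removed). For instance
  ∂[v_0,v_2,v_6,v_8] = [v_2,v_6,v_8] − [v_0,v_6,v_8] + [v_0,v_2,v_8] − [v_0,v_2,v_6].
The 5×1 boundary matrix has rank 1 and Smith normal form diag(1).

Reading off H_k = ker ∂_k / im ∂_{k+1}:

  H_0: rank C_0 − rank ∂_1 = 10 − 9 = 1, and the invariant factors of ∂_1 are all 1, so H_0 ≅ Z.
  H_1: rank ker ∂_1 − rank ∂_2 = (16 − 9) − 4 = 3, and the invariant factors of ∂_2 are all 1, so H_1 ≅ Z^3.
  H_2: rank ker ∂_2 − rank ∂_3 = (5 − 4) − 1 = 0, and the invariant factors of ∂_3 are all 1, so H_2 ≅ 0.
  H_3: rank ker ∂_3 − rank ∂_4 = (1 − 1) − 0 = 0, and there is no ∂_4, so H_3 ≅ 0.

H_0 = Z,  H_1 = Z^3,  H_2 = 0,  H_3 = 0.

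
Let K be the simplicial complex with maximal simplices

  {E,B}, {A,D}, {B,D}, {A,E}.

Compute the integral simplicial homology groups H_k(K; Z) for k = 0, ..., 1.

Order the vertices as A < B < D < E. Listing each simplex with vertices in this order, K has dimension 1 with simplices:

  0-simplices (4): A, B, D, E
  1-simplices (4): AD, AE, BD, BE

so the chain groups are C_0 ≅ Z^4, C_1 ≅ Z^4.

∂_1: C_1 → C_0 maps an edge to its endpoints' difference, ∂[p,q] = q − p.
As a 4×4 matrix over Z this has rank 3, with invariant factors (1,1,1).

Reading off H_k = ker ∂_k / im ∂_{k+1}:

  H_0: rank C_0 − rank ∂_1 = 4 − 3 = 1, and the invariant factors of ∂_1 are all 1, so H_0 = Z.
  H_1: rank ker ∂_1 − rank ∂_2 = (4 − 3) − 0 = 1, and there is no ∂_2, so H_1 = Z.

As a check, the Euler characteristic is 4 − 4 = 0, which agrees with 1 − 1 = 0.

H_0 ≅ Z,  H_1 ≅ Z.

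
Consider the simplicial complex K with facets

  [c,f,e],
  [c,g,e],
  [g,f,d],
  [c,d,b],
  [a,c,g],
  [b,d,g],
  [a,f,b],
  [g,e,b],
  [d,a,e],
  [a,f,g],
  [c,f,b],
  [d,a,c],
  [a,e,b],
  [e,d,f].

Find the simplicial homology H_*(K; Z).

H_0 ≅ Z,  H_1 ≅ Z^2,  H_2 ≅ Z.

Fix the vertex order a < b < c < d < e < f < g and write every simplex with vertices in increasing order. Then dim K = 2 and the simplices of K are:

  0-simplices (7): a, b, c, d, e, f, g
  1-simplices (21): ab, ac, ad, ae, af, ag, bc, bd, be, bf, bg, cd, ce, cf, cg, de, df, dg, ef, eg, fg
  2-simplices (14): abe, abf, acd, acg, ade, afg, bcd, bcf, bdg, beg, cef, ceg, def, dfg

Hence C_0 ≅ Z^7, C_1 ≅ Z^21, C_2 ≅ Z^14.

Boundary ∂_1: C_1 → C_0 maps an edge to its endpoints' difference, ∂[p,q] = q − p.
The 7×21 boundary matrix has rank 6 and Smith normal form diag(1,1,1,1,1,1).

∂_2: C_2 → C_1 acts by ∂[p,q,r] = [q,r] − [p,r] + [p,q]. For instance
  ∂ade = de − ae + ad,
  ∂bcd = cd − bd + bc.
This gives a 21×14 integer matrix of rank 13; reducing to Smith normal form yields diagonal entries (1,1,1,1,1,1,1,1,1,1,1,1,1).

Reading off H_k = ker ∂_k / im ∂_{k+1}:

  H_0: rank C_0 − rank ∂_1 = 7 − 6 = 1, and the invariant factors of ∂_1 are all 1, so H_0 ≅ Z.
  H_1: rank ker ∂_1 − rank ∂_2 = (21 − 6) − 13 = 2, and the invariant factors of ∂_2 are all 1, so H_1 ≅ Z^2.
  H_2: rank ker ∂_2 − rank ∂_3 = (14 − 13) − 0 = 1, and there is no ∂_3, so H_2 ≅ Z.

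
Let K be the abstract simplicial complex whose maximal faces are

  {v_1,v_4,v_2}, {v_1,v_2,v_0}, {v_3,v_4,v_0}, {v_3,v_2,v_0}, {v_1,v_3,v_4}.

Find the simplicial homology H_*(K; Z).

H_0 = Z,  H_1 = Z,  H_2 = 0.

Order the vertices as v_0 < v_1 < v_2 < v_3 < v_4. Listing each simplex with vertices in this order, K has dimension 2 with simplices:

  0-simplices (5): [v_0], [v_1], [v_2], [v_3], [v_4]
  1-simplices (10): [v_0,v_1], [v_0,v_2], [v_0,v_3], [v_0,v_4], [v_1,v_2], [v_1,v_3], [v_1,v_4], [v_2,v_3], [v_2,v_4], [v_3,v_4]
  2-simplices (5): [v_0,v_1,v_2], [v_0,v_2,v_3], [v_0,v_3,v_4], [v_1,v_2,v_4], [v_1,v_3,v_4]

giving chain groups C_0 ≅ Z^5, C_1 ≅ Z^10, C_2 ≅ Z^5.

Boundary ∂_1: C_1 → C_0 is given by ∂[p,q] = [q] − [p]. For instance
  ∂[v_1,v_3] = [v_3] − [v_1].
As a 5×10 matrix over Z this has rank 4, with invariant factors (1,1,1,1).

∂_2: C_2 → C_1 maps a triangle to the signed sum of its edges. For instance
  ∂[v_1,v_2,v_4] = [v_2,v_4] − [v_1,v_4] + [v_1,v_2],
  ∂[v_0,v_3,v_4] = [v_3,v_4] − [v_0,v_4] + [v_0,v_3].
As a 10×5 matrix over Z this has rank 5, with invariant factors (1,1,1,1,1).

Now H_k = ker ∂_k / im ∂_{k+1}, so:

  H_0: rank C_0 − rank ∂_1 = 5 − 4 = 1, and the invariant factors of ∂_1 are all 1, so H_0 = Z.
  H_1: rank ker ∂_1 − rank ∂_2 = (10 − 4) − 5 = 1, and the invariant factors of ∂_2 are all 1, so H_1 = Z.
  H_2: rank ker ∂_2 − rank ∂_3 = (5 − 5) − 0 = 0, and there is no ∂_3, so H_2 = 0.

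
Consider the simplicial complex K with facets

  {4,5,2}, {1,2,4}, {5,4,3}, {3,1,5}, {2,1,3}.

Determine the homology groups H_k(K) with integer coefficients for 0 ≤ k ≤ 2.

Order the vertices as 1 < 2 < 3 < 4 < 5. Listing each simplex with vertices in this order, K has dimension 2 with simplices:

  0-simplices (5): [1], [2], [3], [4], [5]
  1-simplices (10): [1,2], [1,3], [1,4], [1,5], [2,3], [2,4], [2,5], [3,4], [3,5], [4,5]
  2-simplices (5): [1,2,3], [1,2,4], [1,3,5], [2,4,5], [3,4,5]

giving chain groups C_0 ≅ Z^5, C_1 ≅ Z^10, C_2 ≅ Z^5.

∂_1: C_1 → C_0 is given by ∂[p,q] = [q] − [p]. For instance
  ∂[1,2] = [2] − [1].
The 5×10 boundary matrix has rank 4 and Smith normal form diag(1,1,1,1).

∂_2: C_2 → C_1 maps a triangle to the signed sum of its edges. For instance
  ∂[2,4,5] = [4,5] − [2,5] + [2,4],
  ∂[1,3,5] = [3,5] − [1,5] + [1,3].
The resulting 10×5 matrix has rank 5, and its Smith normal form has invariant factors (1,1,1,1,1).

From H_k ≅ ker(∂_k) / im(∂_{k+1}) we obtain:

  H_0: rank C_0 − rank ∂_1 = 5 − 4 = 1, and the invariant factors of ∂_1 are all 1, so H_0 ≅ Z.
  H_1: rank ker ∂_1 − rank ∂_2 = (10 − 4) − 5 = 1, and the invariant factors of ∂_2 are all 1, so H_1 ≅ Z.
  H_2: rank ker ∂_2 − rank ∂_3 = (5 − 5) − 0 = 0, and there is no ∂_3, so H_2 ≅ 0.

As a check, the Euler characteristic is 5 − 10 + 5 = 0, which agrees with 1 − 1 + 0 = 0.
(K is a triangulation of the Möbius band.)

H_0 = Z,  H_1 = Z,  H_2 = 0.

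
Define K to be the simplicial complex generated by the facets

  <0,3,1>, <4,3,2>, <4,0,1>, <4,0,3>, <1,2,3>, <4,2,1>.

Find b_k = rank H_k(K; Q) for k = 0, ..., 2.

b_0 = 1, b_1 = 0, b_2 = 1.

We work with the vertex ordering 0 < 1 < 2 < 3 < 4. The simplices of K, each written with vertices in increasing order, are:

  0-simplices (5): [0], [1], [2], [3], [4]
  1-simplices (9): [0,1], [0,3], [0,4], [1,2], [1,3], [1,4], [2,3], [2,4], [3,4]
  2-simplices (6): [0,1,3], [0,1,4], [0,3,4], [1,2,3], [1,2,4], [2,3,4]

giving chain groups C_0 ≅ Z^5, C_1 ≅ Z^9, C_2 ≅ Z^6.

∂_1: C_1 → C_0 sends each edge [p,q] (with p < q) to q − p. For instance
  ∂[1,4] = [4] − [1].
As a 5×9 matrix over Z this has rank 4, with invariant factors (1,1,1,1).

Boundary ∂_2: C_2 → C_1 maps a triangle to the signed sum of its edges. For instance
  ∂[0,3,4] = [3,4] − [0,4] + [0,3],
  ∂[0,1,4] = [1,4] − [0,4] + [0,1].
This gives a 9×6 integer matrix of rank 5; reducing to Smith normal form yields diagonal entries (1,1,1,1,1).

Computing H_k = (kernel of ∂_k) / (image of ∂_{k+1}):

  H_0: rank C_0 − rank ∂_1 = 5 − 4 = 1, and the invariant factors of ∂_1 are all 1, so H_0 = Z.
  H_1: rank ker ∂_1 − rank ∂_2 = (9 − 4) − 5 = 0, and the invariant factors of ∂_2 are all 1, so H_1 = 0.
  H_2: rank ker ∂_2 − rank ∂_3 = (6 − 5) − 0 = 1, and there is no ∂_3, so H_2 = Z.

Hence the Betti numbers are b_0 = 1, b_1 = 0, b_2 = 1.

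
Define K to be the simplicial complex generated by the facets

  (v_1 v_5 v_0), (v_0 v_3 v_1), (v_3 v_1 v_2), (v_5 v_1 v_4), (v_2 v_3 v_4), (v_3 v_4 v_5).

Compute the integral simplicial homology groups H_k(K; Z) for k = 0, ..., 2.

Order the vertices as v_0 < v_1 < v_2 < v_3 < v_4 < v_5. Listing each simplex with vertices in this order, K has dimension 2 with simplices:

  0-simplices (6): [v_0], [v_1], [v_2], [v_3], [v_4], [v_5]
  1-simplices (12): [v_0,v_1], [v_0,v_3], [v_0,v_5], [v_1,v_2], [v_1,v_3], [v_1,v_4], [v_1,v_5], [v_2,v_3], [v_2,v_4], [v_3,v_4], [v_3,v_5], [v_4,v_5]
  2-simplices (6): [v_0,v_1,v_3], [v_0,v_1,v_5], [v_1,v_2,v_3], [v_1,v_4,v_5], [v_2,v_3,v_4], [v_3,v_4,v_5]

giving chain groups C_0 ≅ Z^6, C_1 ≅ Z^12, C_2 ≅ Z^6.

Boundary ∂_1: C_1 → C_0 is given by ∂[p,q] = [q] − [p]. For instance
  ∂[v_0,v_3] = [v_3] − [v_0].
The resulting 6×12 matrix has rank 5, and its Smith normal form has invariant factors (1,1,1,1,1).

∂_2: C_2 → C_1 sends each 2-simplex [p,q,r] to [q,r] − [p,r] + [p,q]. For instance
  ∂[v_1,v_2,v_3] = [v_2,v_3] − [v_1,v_3] + [v_1,v_2],
  ∂[v_0,v_1,v_5] = [v_1,v_5] − [v_0,v_5] + [v_0,v_1].
This gives a 12×6 integer matrix of rank 6; reducing to Smith normal form yields diagonal entries (1,1,1,1,1,1).

Now H_k = ker ∂_k / im ∂_{k+1}, so:

  H_0: rank C_0 − rank ∂_1 = 6 − 5 = 1, and the invariant factors of ∂_1 are all 1, so H_0 = Z.
  H_1: rank ker ∂_1 − rank ∂_2 = (12 − 5) − 6 = 1, and the invariant factors of ∂_2 are all 1, so H_1 = Z.
  H_2: rank ker ∂_2 − rank ∂_3 = (6 − 6) − 0 = 0, and there is no ∂_3, so H_2 = 0.

H_0 = Z,  H_1 = Z,  H_2 = 0.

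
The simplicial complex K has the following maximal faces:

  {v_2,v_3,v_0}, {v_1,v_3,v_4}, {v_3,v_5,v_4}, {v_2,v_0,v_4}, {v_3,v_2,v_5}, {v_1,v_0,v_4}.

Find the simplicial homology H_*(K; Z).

H_0 = Z,  H_1 = Z,  H_2 = 0.

We work with the vertex ordering v_0 < v_1 < v_2 < v_3 < v_4 < v_5. The simplices of K, each written with vertices in increasing order, are:

  0-simplices (6): [v_0], [v_1], [v_2], [v_3], [v_4], [v_5]
  1-simplices (12): [v_0,v_1], [v_0,v_2], [v_0,v_3], [v_0,v_4], [v_1,v_3], [v_1,v_4], [v_2,v_3], [v_2,v_4], [v_2,v_5], [v_3,v_4], [v_3,v_5], [v_4,v_5]
  2-simplices (6): [v_0,v_1,v_4], [v_0,v_2,v_3], [v_0,v_2,v_4], [v_1,v_3,v_4], [v_2,v_3,v_5], [v_3,v_4,v_5]

giving chain groups C_0 ≅ Z^6, C_1 ≅ Z^12, C_2 ≅ Z^6.

Boundary ∂_1: C_1 → C_0 maps an edge to its endpoints' difference, ∂[p,q] = q − p. For instance
  ∂[v_3,v_5] = [v_5] − [v_3].
As a 6×12 matrix over Z this has rank 5, with invariant factors (1,1,1,1,1).

∂_2: C_2 → C_1 acts by ∂[p,q,r] = [q,r] − [p,r] + [p,q]. For instance
  ∂[v_0,v_2,v_4] = [v_2,v_4] − [v_0,v_4] + [v_0,v_2],
  ∂[v_0,v_1,v_4] = [v_1,v_4] − [v_0,v_4] + [v_0,v_1].
As a 12×6 matrix over Z this has rank 6, with invariant factors (1,1,1,1,1,1).

Reading off H_k = ker ∂_k / im ∂_{k+1}:

  H_0: rank C_0 − rank ∂_1 = 6 − 5 = 1, and the invariant factors of ∂_1 are all 1, so H_0 = Z.
  H_1: rank ker ∂_1 − rank ∂_2 = (12 − 5) − 6 = 1, and the invariant factors of ∂_2 are all 1, so H_1 = Z.
  H_2: rank ker ∂_2 − rank ∂_3 = (6 − 6) − 0 = 0, and there is no ∂_3, so H_2 = 0.

As a check, the Euler characteristic is 6 − 12 + 6 = 0, which agrees with 1 − 1 + 0 = 0.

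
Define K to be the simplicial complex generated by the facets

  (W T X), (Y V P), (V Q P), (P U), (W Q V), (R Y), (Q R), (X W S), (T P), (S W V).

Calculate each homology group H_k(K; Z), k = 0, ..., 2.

H_0 ≅ Z,  H_1 ≅ Z^2,  H_2 = 0.

Fix the vertex order P < Q < R < S < T < U < V < W < X < Y and write every simplex with vertices in increasing order. Then dim K = 2 and the simplices of K are:

  0-simplices (10): P, Q, R, S, T, U, V, W, X, Y
  1-simplices (17): PQ, PT, PU, PV, PY, QR, QV, QW, RY, SV, SW, SX, TW, TX, VW, VY, WX
  2-simplices (6): PQV, PVY, QVW, SVW, SWX, TWX

Hence C_0 ≅ Z^10, C_1 ≅ Z^17, C_2 ≅ Z^6.

The boundary map ∂_1: C_1 → C_0 is given by ∂[p,q] = [q] − [p]. For instance
  ∂TX = X − T.
This gives a 10×17 integer matrix of rank 9; reducing to Smith normal form yields diagonal entries (1,1,1,1,1,1,1,1,1).

The boundary map ∂_2: C_2 → C_1 acts by ∂[p,q,r] = [q,r] − [p,r] + [p,q]. For instance
  ∂SVW = VW − SW + SV,
  ∂TWX = WX − TX + TW.
As a 17×6 matrix over Z this has rank 6, with invariant factors (1,1,1,1,1,1).

Now H_k = ker ∂_k / im ∂_{k+1}, so:

  H_0: rank C_0 − rank ∂_1 = 10 − 9 = 1, and the invariant factors of ∂_1 are all 1, so H_0 ≅ Z.
  H_1: rank ker ∂_1 − rank ∂_2 = (17 − 9) − 6 = 2, and the invariant factors of ∂_2 are all 1, so H_1 ≅ Z^2.
  H_2: rank ker ∂_2 − rank ∂_3 = (6 − 6) − 0 = 0, and there is no ∂_3, so H_2 ≅ 0.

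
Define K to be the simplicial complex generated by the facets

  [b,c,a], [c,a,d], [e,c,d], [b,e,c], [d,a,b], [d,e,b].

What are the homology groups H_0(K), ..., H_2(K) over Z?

H_0 = Z,  H_1 = 0,  H_2 = Z.

We work with the vertex ordering a < b < c < d < e. The simplices of K, each written with vertices in increasing order, are:

  0-simplices (5): a, b, c, d, e
  1-simplices (9): ab, ac, ad, bc, bd, be, cd, ce, de
  2-simplices (6): abc, abd, acd, bce, bde, cde

giving chain groups C_0 ≅ Z^5, C_1 ≅ Z^9, C_2 ≅ Z^6.

∂_1: C_1 → C_0 maps an edge to its endpoints' difference, ∂[p,q] = q − p.
The 5×9 boundary matrix has rank 4 and Smith normal form diag(1,1,1,1).

Boundary ∂_2: C_2 → C_1 sends each 2-simplex [p,q,r] to [q,r] − [p,r] + [p,q]. For instance
  ∂bde = de − be + bd,
  ∂bce = ce − be + bc.
This gives a 9×6 integer matrix of rank 5; reducing to Smith normal form yields diagonal entries (1,1,1,1,1).

From H_k ≅ ker(∂_k) / im(∂_{k+1}) we obtain:

  H_0: rank C_0 − rank ∂_1 = 5 − 4 = 1, and the invariant factors of ∂_1 are all 1, so H_0 = Z.
  H_1: rank ker ∂_1 − rank ∂_2 = (9 − 4) − 5 = 0, and the invariant factors of ∂_2 are all 1, so H_1 = 0.
  H_2: rank ker ∂_2 − rank ∂_3 = (6 − 5) − 0 = 1, and there is no ∂_3, so H_2 = Z.

(K is a triangulation of the 2-sphere S^2.)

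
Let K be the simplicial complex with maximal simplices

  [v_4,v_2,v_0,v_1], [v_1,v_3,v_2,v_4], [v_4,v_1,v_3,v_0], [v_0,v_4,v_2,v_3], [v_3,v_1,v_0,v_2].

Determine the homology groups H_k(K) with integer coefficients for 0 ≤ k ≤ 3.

Take the total order v_0 < v_1 < v_2 < v_3 < v_4 on the vertex set. Then K (dimension 3) consists of the simplices:

  0-simplices (5): [v_0], [v_1], [v_2], [v_3], [v_4]
  1-simplices (10): [v_0,v_1], [v_0,v_2], [v_0,v_3], [v_0,v_4], [v_1,v_2], [v_1,v_3], [v_1,v_4], [v_2,v_3], [v_2,v_4], [v_3,v_4]
  2-simplices (10): [v_0,v_1,v_2], [v_0,v_1,v_3], [v_0,v_1,v_4], [v_0,v_2,v_3], [v_0,v_2,v_4], [v_0,v_3,v_4], [v_1,v_2,v_3], [v_1,v_2,v_4], [v_1,v_3,v_4], [v_2,v_3,v_4]
  3-simplices (5): [v_0,v_1,v_2,v_3], [v_0,v_1,v_2,v_4], [v_0,v_1,v_3,v_4], [v_0,v_2,v_3,v_4], [v_1,v_2,v_3,v_4]

giving chain groups C_0 ≅ Z^5, C_1 ≅ Z^10, C_2 ≅ Z^10, C_3 ≅ Z^5.

∂_1: C_1 → C_0 sends each edge [p,q] (with p < q) to q − p. For instance
  ∂[v_1,v_4] = [v_4] − [v_1].
The resulting 5×10 matrix has rank 4, and its Smith normal form has invariant factors (1,1,1,1).

∂_2: C_2 → C_1 maps a triangle to the signed sum of its edges. For instance
  ∂[v_0,v_3,v_4] = [v_3,v_4] − [v_0,v_4] + [v_0,v_3],
  ∂[v_0,v_1,v_2] = [v_1,v_2] − [v_0,v_2] + [v_0,v_1].
The resulting 10×10 matrix has rank 6, and its Smith normal form has invariant factors (1,1,1,1,1,1).

Boundary ∂_3: C_3 → C_2 sends each 3-simplex σ to the alternating sum Σ_i (−1)^i (σ with its i-th vertex removed). For instance
  ∂[v_0,v_2,v_3,v_4] = [v_2,v_3,v_4] − [v_0,v_3,v_4] + [v_0,v_2,v_4] − [v_0,v_2,v_3],
  ∂[v_1,v_2,v_3,v_4] = [v_2,v_3,v_4] − [v_1,v_3,v_4] + [v_1,v_2,v_4] − [v_1,v_2,v_3].
The resulting 10×5 matrix has rank 4, and its Smith normal form has invariant factors (1,1,1,1).

Reading off H_k = ker ∂_k / im ∂_{k+1}:

  H_0: rank C_0 − rank ∂_1 = 5 − 4 = 1, and the invariant factors of ∂_1 are all 1, so H_0 ≅ Z.
  H_1: rank ker ∂_1 − rank ∂_2 = (10 − 4) − 6 = 0, and the invariant factors of ∂_2 are all 1, so H_1 ≅ 0.
  H_2: rank ker ∂_2 − rank ∂_3 = (10 − 6) − 4 = 0, and the invariant factors of ∂_3 are all 1, so H_2 ≅ 0.
  H_3: rank ker ∂_3 − rank ∂_4 = (5 − 4) − 0 = 1, and there is no ∂_4, so H_3 ≅ Z.

As a check, the Euler characteristic is 5 − 10 + 10 − 5 = 0, which agrees with 1 − 0 + 0 − 1 = 0.
(K is a triangulation of the 3-sphere S^3.)

H_0 ≅ Z,  H_1 = 0,  H_2 = 0,  H_3 ≅ Z.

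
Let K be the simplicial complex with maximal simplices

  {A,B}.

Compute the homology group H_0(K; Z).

Take the total order A < B on the vertex set. Then K (dimension 1) consists of the simplices:

  0-simplices (2): A, B
  1-simplices (1): AB

so the chain groups are C_0 ≅ Z^2, C_1 ≅ Z^1.

Boundary ∂_1: C_1 → C_0 sends each edge [p,q] (with p < q) to q − p. For instance
  ∂AB = B − A.
As a 2×1 matrix over Z this has rank 1, with invariant factors (1).

From H_k ≅ ker(∂_k) / im(∂_{k+1}) we obtain:

  H_0: rank C_0 − rank ∂_1 = 2 − 1 = 1, and the invariant factors of ∂_1 are all 1, so H_0 ≅ Z.

H_0 = Z.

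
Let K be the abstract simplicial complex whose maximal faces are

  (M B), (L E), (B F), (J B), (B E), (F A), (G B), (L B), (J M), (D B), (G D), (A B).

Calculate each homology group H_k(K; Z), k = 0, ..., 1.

Fix the vertex order A < B < D < E < F < G < J < L < M and write every simplex with vertices in increasing order. Then dim K = 1 and the simplices of K are:

  0-simplices (9): A, B, D, E, F, G, J, L, M
  1-simplices (12): AB, AF, BD, BE, BF, BG, BJ, BL, BM, DG, EL, JM

giving chain groups C_0 ≅ Z^9, C_1 ≅ Z^12.

The boundary map ∂_1: C_1 → C_0 maps an edge to its endpoints' difference, ∂[p,q] = q − p.
This gives a 9×12 integer matrix of rank 8; reducing to Smith normal form yields diagonal entries (1,1,1,1,1,1,1,1).

From H_k ≅ ker(∂_k) / im(∂_{k+1}) we obtain:

  H_0: rank C_0 − rank ∂_1 = 9 − 8 = 1, and the invariant factors of ∂_1 are all 1, so H_0 = Z.
  H_1: rank ker ∂_1 − rank ∂_2 = (12 − 8) − 0 = 4, and there is no ∂_2, so H_1 = Z^4.

As a check, the Euler characteristic is 9 − 12 = -3, which agrees with 1 − 4 = -3.
(K is a triangulation of a wedge of 4 circles.)

H_0 ≅ Z,  H_1 ≅ Z^4.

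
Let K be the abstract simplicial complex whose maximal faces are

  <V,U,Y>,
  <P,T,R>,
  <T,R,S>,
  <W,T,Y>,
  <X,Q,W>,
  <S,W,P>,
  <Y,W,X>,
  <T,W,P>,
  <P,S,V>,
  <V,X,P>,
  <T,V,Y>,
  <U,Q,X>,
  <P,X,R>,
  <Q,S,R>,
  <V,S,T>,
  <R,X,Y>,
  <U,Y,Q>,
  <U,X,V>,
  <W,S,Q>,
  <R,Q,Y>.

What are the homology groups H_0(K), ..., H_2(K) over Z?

H_0 = Z,  H_1 = Z × Z/2,  H_2 = 0.

Take the total order P < Q < R < S < T < U < V < W < X < Y on the vertex set. Then K (dimension 2) consists of the simplices:

  0-simplices (10): P, Q, R, S, T, U, V, W, X, Y
  1-simplices (30): PR, PS, PT, PV, PW, PX, QR, QS, QU, QW, QX, QY, RS, RT, RX, RY, ST, SV, SW, TV, TW, TY, UV, UX, UY, VX, VY, WX, WY, XY
  2-simplices (20): PRT, PRX, PSV, PSW, PTW, PVX, QRS, QRY, QSW, QUX, QUY, QWX, RST, RXY, STV, TVY, TWY, UVX, UVY, WXY

so the chain groups are C_0 ≅ Z^10, C_1 ≅ Z^30, C_2 ≅ Z^20.

The boundary map ∂_1: C_1 → C_0 is given by ∂[p,q] = [q] − [p]. For instance
  ∂VX = X − V.
The resulting 10×30 matrix has rank 9, and its Smith normal form has invariant factors (1,1,1,1,1,1,1,1,1).

The boundary map ∂_2: C_2 → C_1 maps a triangle to the signed sum of its edges. For instance
  ∂QWX = WX − QX + QW,
  ∂QRS = RS − QS + QR.
The 30×20 boundary matrix has rank 20 and Smith normal form diag(1,1,1,1,1,1,1,1,1,1,1,1,1,1,1,1,1,1,1,2).

From H_k ≅ ker(∂_k) / im(∂_{k+1}) we obtain:

  H_0: rank C_0 − rank ∂_1 = 10 − 9 = 1, and the invariant factors of ∂_1 are all 1, so H_0 = Z.
  H_1: rank ker ∂_1 − rank ∂_2 = (30 − 9) − 20 = 1, and ∂_2 has invariant factor 2 > 1, so H_1 = Z × Z/2.
  H_2: rank ker ∂_2 − rank ∂_3 = (20 − 20) − 0 = 0, and there is no ∂_3, so H_2 = 0.

As a check, the Euler characteristic is 10 − 30 + 20 = 0, which agrees with 1 − 1 + 0 = 0.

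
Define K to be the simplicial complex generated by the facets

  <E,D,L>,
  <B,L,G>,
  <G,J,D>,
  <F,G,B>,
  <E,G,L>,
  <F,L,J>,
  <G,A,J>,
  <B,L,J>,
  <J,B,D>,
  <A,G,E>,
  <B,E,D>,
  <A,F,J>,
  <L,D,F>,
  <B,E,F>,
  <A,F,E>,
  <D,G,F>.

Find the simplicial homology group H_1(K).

H_1 ≅ Z^2.

K has 8 vertices, 24 edges, 16 triangles.
rank ∂_1 = 7, rank ∂_2 = 15 ⇒ b_1 = 24 − 7 − 15 = 2; all invariant factors of ∂_2 are 1 so no torsion. So H_1 = Z^2.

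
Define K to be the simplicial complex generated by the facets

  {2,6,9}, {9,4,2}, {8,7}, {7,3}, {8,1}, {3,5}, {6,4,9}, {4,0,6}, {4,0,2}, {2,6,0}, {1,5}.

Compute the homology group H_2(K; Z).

Take the total order 0 < 1 < 2 < 3 < 4 < 5 < 6 < 7 < 8 < 9 on the vertex set. Then K (dimension 2) consists of the simplices:

  0-simplices (10): [0], [1], [2], [3], [4], [5], [6], [7], [8], [9]
  1-simplices (14): [0,2], [0,4], [0,6], [1,5], [1,8], [2,4], [2,6], [2,9], [3,5], [3,7], [4,6], [4,9], [6,9], [7,8]
  2-simplices (6): [0,2,4], [0,2,6], [0,4,6], [2,4,9], [2,6,9], [4,6,9]

so the chain groups are C_0 ≅ Z^10, C_1 ≅ Z^14, C_2 ≅ Z^6.

∂_1: C_1 → C_0 is given by ∂[p,q] = [q] − [p].
The resulting 10×14 matrix has rank 8, and its Smith normal form has invariant factors (1,1,1,1,1,1,1,1).

∂_2: C_2 → C_1 acts by ∂[p,q,r] = [q,r] − [p,r] + [p,q]. For instance
  ∂[2,6,9] = [6,9] − [2,9] + [2,6],
  ∂[0,4,6] = [4,6] − [0,6] + [0,4].
This gives a 14×6 integer matrix of rank 5; reducing to Smith normal form yields diagonal entries (1,1,1,1,1).

Now H_k = ker ∂_k / im ∂_{k+1}, so:

  H_2: rank ker ∂_2 − rank ∂_3 = (6 − 5) − 0 = 1, and there is no ∂_3, so H_2 = Z.

H_2 ≅ Z.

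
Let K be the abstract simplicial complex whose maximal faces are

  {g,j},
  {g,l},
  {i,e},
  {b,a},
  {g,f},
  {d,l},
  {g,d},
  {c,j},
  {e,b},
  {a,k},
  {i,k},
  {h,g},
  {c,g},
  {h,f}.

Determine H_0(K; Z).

H_0 ≅ Z^2.

Fix the vertex order a < b < c < d < e < f < g < h < i < j < k < l and write every simplex with vertices in increasing order. Then dim K = 1 and the simplices of K are:

  0-simplices (12): a, b, c, d, e, f, g, h, i, j, k, l
  1-simplices (14): ab, ak, be, cg, cj, dg, dl, ei, fg, fh, gh, gj, gl, ik

Hence C_0 ≅ Z^12, C_1 ≅ Z^14.

The boundary map ∂_1: C_1 → C_0 is given by ∂[p,q] = [q] − [p]. For instance
  ∂fh = h − f.
The 12×14 boundary matrix has rank 10 and Smith normal form diag(1,1,1,1,1,1,1,1,1,1).

Now H_k = ker ∂_k / im ∂_{k+1}, so:

  H_0: rank C_0 − rank ∂_1 = 12 − 10 = 2, and the invariant factors of ∂_1 are all 1, so H_0 ≅ Z^2.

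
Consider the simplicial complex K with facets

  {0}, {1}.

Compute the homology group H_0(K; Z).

Order the vertices as 0 < 1. Listing each simplex with vertices in this order, K has dimension 0 with simplices:

  0-simplices (2): [0], [1]

so the chain groups are C_0 ≅ Z^2.

Now H_k = ker ∂_k / im ∂_{k+1}, so:

  H_0: rank C_0 − rank ∂_1 = 2 − 0 = 2, and there is no ∂_1, so H_0 = Z^2.

(K is a triangulation of a set of 2 points.)

H_0 ≅ Z^2.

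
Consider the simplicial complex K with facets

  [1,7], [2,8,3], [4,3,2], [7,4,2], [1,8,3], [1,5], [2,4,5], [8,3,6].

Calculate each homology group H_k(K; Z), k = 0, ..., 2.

Take the total order 1 < 2 < 3 < 4 < 5 < 6 < 7 < 8 on the vertex set. Then K (dimension 2) consists of the simplices:

  0-simplices (8): [1], [2], [3], [4], [5], [6], [7], [8]
  1-simplices (15): [1,3], [1,5], [1,7], [1,8], [2,3], [2,4], [2,5], [2,7], [2,8], [3,4], [3,6], [3,8], [4,5], [4,7], [6,8]
  2-simplices (6): [1,3,8], [2,3,4], [2,3,8], [2,4,5], [2,4,7], [3,6,8]

so the chain groups are C_0 ≅ Z^8, C_1 ≅ Z^15, C_2 ≅ Z^6.

∂_1: C_1 → C_0 is given by ∂[p,q] = [q] − [p]. For instance
  ∂[2,8] = [8] − [2].
This gives a 8×15 integer matrix of rank 7; reducing to Smith normal form yields diagonal entries (1,1,1,1,1,1,1).

Boundary ∂_2: C_2 → C_1 acts by ∂[p,q,r] = [q,r] − [p,r] + [p,q]. For instance
  ∂[2,3,4] = [3,4] − [2,4] + [2,3],
  ∂[1,3,8] = [3,8] − [1,8] + [1,3].
As a 15×6 matrix over Z this has rank 6, with invariant factors (1,1,1,1,1,1).

Computing H_k = (kernel of ∂_k) / (image of ∂_{k+1}):

  H_0: rank C_0 − rank ∂_1 = 8 − 7 = 1, and the invariant factors of ∂_1 are all 1, so H_0 ≅ Z.
  H_1: rank ker ∂_1 − rank ∂_2 = (15 − 7) − 6 = 2, and the invariant factors of ∂_2 are all 1, so H_1 ≅ Z^2.
  H_2: rank ker ∂_2 − rank ∂_3 = (6 − 6) − 0 = 0, and there is no ∂_3, so H_2 ≅ 0.

H_0 ≅ Z,  H_1 ≅ Z^2,  H_2 = 0.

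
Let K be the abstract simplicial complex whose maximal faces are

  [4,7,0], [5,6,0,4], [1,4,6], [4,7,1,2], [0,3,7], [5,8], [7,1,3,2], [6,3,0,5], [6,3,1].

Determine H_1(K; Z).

Order the vertices as 0 < 1 < 2 < 3 < 4 < 5 < 6 < 7 < 8. Listing each simplex with vertices in this order, K has dimension 3 with simplices:

  0-simplices (9): [0], [1], [2], [3], [4], [5], [6], [7], [8]
  1-simplices (21): [0,3], [0,4], [0,5], [0,6], [0,7], [1,2], [1,3], [1,4], [1,6], [1,7], [2,3], [2,4], [2,7], [3,5], [3,6], [3,7], [4,5], [4,6], [4,7], [5,6], [5,8]
  2-simplices (18): [0,3,5], [0,3,6], [0,3,7], [0,4,5], [0,4,6], [0,4,7], [0,5,6], [1,2,3], [1,2,4], [1,2,7], [1,3,6], [1,3,7], [1,4,6], [1,4,7], [2,3,7], [2,4,7], [3,5,6], [4,5,6]
  3-simplices (4): [0,3,5,6], [0,4,5,6], [1,2,3,7], [1,2,4,7]

so the chain groups are C_0 ≅ Z^9, C_1 ≅ Z^21, C_2 ≅ Z^18, C_3 ≅ Z^4.

Boundary ∂_1: C_1 → C_0 is given by ∂[p,q] = [q] − [p].
The resulting 9×21 matrix has rank 8, and its Smith normal form has invariant factors (1,1,1,1,1,1,1,1).

The boundary map ∂_2: C_2 → C_1 sends each 2-simplex [p,q,r] to [q,r] − [p,r] + [p,q]. For instance
  ∂[1,2,3] = [2,3] − [1,3] + [1,2],
  ∂[1,2,7] = [2,7] − [1,7] + [1,2].
The resulting 21×18 matrix has rank 13, and its Smith normal form has invariant factors (1,1,1,1,1,1,1,1,1,1,1,1,1).

Boundary ∂_3: C_3 → C_2 sends each 3-simplex σ to the alternating sum Σ_i (−1)^i (σ with its i-th vertex removed). For instance
  ∂[1,2,3,7] = [2,3,7] − [1,3,7] + [1,2,7] − [1,2,3],
  ∂[1,2,4,7] = [2,4,7] − [1,4,7] + [1,2,7] − [1,2,4].
The 18×4 boundary matrix has rank 4 and Smith normal form diag(1,1,1,1).

Computing H_k = (kernel of ∂_k) / (image of ∂_{k+1}):

  H_1: rank ker ∂_1 − rank ∂_2 = (21 − 8) − 13 = 0, and the invariant factors of ∂_2 are all 1, so H_1 = 0.

H_1 = 0.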